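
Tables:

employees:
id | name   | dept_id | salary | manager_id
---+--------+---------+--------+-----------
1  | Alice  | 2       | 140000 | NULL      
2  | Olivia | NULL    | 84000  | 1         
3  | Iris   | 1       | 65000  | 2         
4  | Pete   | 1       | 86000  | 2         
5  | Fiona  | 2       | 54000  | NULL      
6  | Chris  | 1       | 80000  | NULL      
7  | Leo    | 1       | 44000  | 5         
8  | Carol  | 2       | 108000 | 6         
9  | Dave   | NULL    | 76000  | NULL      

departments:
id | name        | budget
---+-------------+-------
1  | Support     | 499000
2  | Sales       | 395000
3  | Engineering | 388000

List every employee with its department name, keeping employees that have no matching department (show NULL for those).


LEFT JOIN keeps every row from employees (the left table); where dept_id has no match in departments, the department columns become NULL. Walk through each employee:
  - employee 1 (Alice): dept_id=2 -> matches Sales
  - employee 2 (Olivia): dept_id=NULL, no match -> kept with NULL
  - employee 3 (Iris): dept_id=1 -> matches Support
  - employee 4 (Pete): dept_id=1 -> matches Support
  - employee 5 (Fiona): dept_id=2 -> matches Sales
  - employee 6 (Chris): dept_id=1 -> matches Support
  - employee 7 (Leo): dept_id=1 -> matches Support
  - employee 8 (Carol): dept_id=2 -> matches Sales
  - employee 9 (Dave): dept_id=NULL, no match -> kept with NULL
All 9 rows appear; 2 have NULL department.

SQL:
SELECT a.name, b.name AS department
FROM employees a
LEFT JOIN departments b ON a.dept_id = b.id

Result:
name   | department
-------+-----------
Alice  | Sales     
Olivia | NULL      
Iris   | Support   
Pete   | Support   
Fiona  | Sales     
Chris  | Support   
Leo    | Support   
Carol  | Sales     
Dave   | NULL      


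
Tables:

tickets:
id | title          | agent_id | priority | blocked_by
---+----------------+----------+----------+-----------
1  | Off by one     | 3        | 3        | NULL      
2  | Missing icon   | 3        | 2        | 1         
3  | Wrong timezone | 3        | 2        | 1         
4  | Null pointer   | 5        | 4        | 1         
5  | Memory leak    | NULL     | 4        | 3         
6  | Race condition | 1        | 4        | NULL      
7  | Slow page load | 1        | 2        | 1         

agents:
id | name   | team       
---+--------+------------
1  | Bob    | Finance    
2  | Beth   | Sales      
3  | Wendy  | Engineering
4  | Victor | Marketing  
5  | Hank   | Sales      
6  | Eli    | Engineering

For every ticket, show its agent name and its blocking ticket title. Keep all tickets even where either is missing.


Two LEFT JOINs from the same base table tickets: one to agents via agent_id, one to tickets itself via blocked_by. Both are LEFT so every ticket is preserved.
Match against agents:
  - ticket 1 (Off by one): agent_id=3 -> matches Wendy
  - ticket 2 (Missing icon): agent_id=3 -> matches Wendy
  - ticket 3 (Wrong timezone): agent_id=3 -> matches Wendy
  - ticket 4 (Null pointer): agent_id=5 -> matches Hank
  - ticket 5 (Memory leak): agent_id=NULL, no match -> kept with NULL
  - ticket 6 (Race condition): agent_id=1 -> matches Bob
  - ticket 7 (Slow page load): agent_id=1 -> matches Bob
Match against tickets (self):
  - ticket 1 (Off by one): blocked_by=NULL -> NULL
  - ticket 2 (Missing icon): blocked_by=1 -> Off by one
  - ticket 3 (Wrong timezone): blocked_by=1 -> Off by one
  - ticket 4 (Null pointer): blocked_by=1 -> Off by one
  - ticket 5 (Memory leak): blocked_by=3 -> Wrong timezone
  - ticket 6 (Race condition): blocked_by=NULL -> NULL
  - ticket 7 (Slow page load): blocked_by=1 -> Off by one

SQL:
SELECT a.title, b.name AS agent, c.title AS blocked_by
FROM tickets a
LEFT JOIN agents b ON a.agent_id = b.id
LEFT JOIN tickets c ON a.blocked_by = c.id

Result:
title          | agent | blocked_by    
---------------+-------+---------------
Off by one     | Wendy | NULL          
Missing icon   | Wendy | Off by one    
Wrong timezone | Wendy | Off by one    
Null pointer   | Hank  | Off by one    
Memory leak    | NULL  | Wrong timezone
Race condition | Bob   | NULL          
Slow page load | Bob   | Off by one    


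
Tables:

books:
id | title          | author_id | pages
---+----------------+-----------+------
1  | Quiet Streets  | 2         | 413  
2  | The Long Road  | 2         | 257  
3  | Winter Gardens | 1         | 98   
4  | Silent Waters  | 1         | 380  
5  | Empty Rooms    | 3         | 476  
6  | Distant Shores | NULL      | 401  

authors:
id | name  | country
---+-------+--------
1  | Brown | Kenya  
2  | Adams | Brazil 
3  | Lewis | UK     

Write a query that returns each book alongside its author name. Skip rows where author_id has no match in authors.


INNER JOIN keeps only books rows whose author_id matches an id in authors. Walk through each book:
  - book 1 (Quiet Streets): author_id=2 -> matches Adams
  - book 2 (The Long Road): author_id=2 -> matches Adams
  - book 3 (Winter Gardens): author_id=1 -> matches Brown
  - book 4 (Silent Waters): author_id=1 -> matches Brown
  - book 5 (Empty Rooms): author_id=3 -> matches Lewis
  - book 6 (Distant Shores): author_id=NULL, no match -> dropped
So 1 of 6 rows is dropped.

SQL:
SELECT a.title, b.name AS author
FROM books a
INNER JOIN authors b ON a.author_id = b.id

Result:
title          | author
---------------+-------
Quiet Streets  | Adams 
The Long Road  | Adams 
Winter Gardens | Brown 
Silent Waters  | Brown 
Empty Rooms    | Lewis 


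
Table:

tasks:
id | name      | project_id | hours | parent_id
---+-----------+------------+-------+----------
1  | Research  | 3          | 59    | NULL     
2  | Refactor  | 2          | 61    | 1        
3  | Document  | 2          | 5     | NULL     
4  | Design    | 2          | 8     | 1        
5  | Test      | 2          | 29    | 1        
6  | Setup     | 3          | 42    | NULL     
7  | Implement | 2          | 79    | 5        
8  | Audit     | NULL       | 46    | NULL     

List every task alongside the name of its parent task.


This is a self-join: tasks is joined to a second copy of itself, matching each row's parent_id to another row's id. Use LEFT JOIN so rows with parent_id=NULL are kept.
  - task 1 (Research): parent_id=NULL -> NULL
  - task 2 (Refactor): parent_id=1 -> Research
  - task 3 (Document): parent_id=NULL -> NULL
  - task 4 (Design): parent_id=1 -> Research
  - task 5 (Test): parent_id=1 -> Research
  - task 6 (Setup): parent_id=NULL -> NULL
  - task 7 (Implement): parent_id=5 -> Test
  - task 8 (Audit): parent_id=NULL -> NULL

SQL:
SELECT a.name AS item, b.name AS parent
FROM tasks a
LEFT JOIN tasks b ON a.parent_id = b.id

Result:
item      | parent  
----------+---------
Research  | NULL    
Refactor  | Research
Document  | NULL    
Design    | Research
Test      | Research
Setup     | NULL    
Implement | Test    
Audit     | NULL    


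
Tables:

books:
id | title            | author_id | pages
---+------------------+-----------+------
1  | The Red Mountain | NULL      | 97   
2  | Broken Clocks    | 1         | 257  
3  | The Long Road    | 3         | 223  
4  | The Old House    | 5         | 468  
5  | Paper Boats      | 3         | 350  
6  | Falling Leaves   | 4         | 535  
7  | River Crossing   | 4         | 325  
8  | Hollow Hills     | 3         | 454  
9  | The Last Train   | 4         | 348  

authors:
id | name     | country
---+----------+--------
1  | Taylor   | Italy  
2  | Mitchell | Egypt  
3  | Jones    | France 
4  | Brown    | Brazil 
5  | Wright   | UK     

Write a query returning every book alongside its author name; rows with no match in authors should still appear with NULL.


LEFT JOIN keeps every row from books (the left table); where author_id has no match in authors, the author columns become NULL. Walk through each book:
  - book 1 (The Red Mountain): author_id=NULL, no match -> kept with NULL
  - book 2 (Broken Clocks): author_id=1 -> matches Taylor
  - book 3 (The Long Road): author_id=3 -> matches Jones
  - book 4 (The Old House): author_id=5 -> matches Wright
  - book 5 (Paper Boats): author_id=3 -> matches Jones
  - book 6 (Falling Leaves): author_id=4 -> matches Brown
  - book 7 (River Crossing): author_id=4 -> matches Brown
  - book 8 (Hollow Hills): author_id=3 -> matches Jones
  - book 9 (The Last Train): author_id=4 -> matches Brown
All 9 rows appear; 1 has NULL author.

SQL:
SELECT a.title, b.name AS author
FROM books a
LEFT JOIN authors b ON a.author_id = b.id

Result:
title            | author
-----------------+-------
The Red Mountain | NULL  
Broken Clocks    | Taylor
The Long Road    | Jones 
The Old House    | Wright
Paper Boats      | Jones 
Falling Leaves   | Brown 
River Crossing   | Brown 
Hollow Hills     | Jones 
The Last Train   | Brown 


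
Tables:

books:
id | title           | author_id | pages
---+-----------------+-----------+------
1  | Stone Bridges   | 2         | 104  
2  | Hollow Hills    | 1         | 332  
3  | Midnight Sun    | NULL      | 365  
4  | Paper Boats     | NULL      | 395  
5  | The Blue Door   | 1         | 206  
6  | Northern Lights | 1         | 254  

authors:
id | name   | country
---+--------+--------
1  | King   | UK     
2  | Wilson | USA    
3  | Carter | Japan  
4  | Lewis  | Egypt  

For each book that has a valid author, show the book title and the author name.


INNER JOIN keeps only books rows whose author_id matches an id in authors. Walk through each book:
  - book 1 (Stone Bridges): author_id=2 -> matches Wilson
  - book 2 (Hollow Hills): author_id=1 -> matches King
  - book 3 (Midnight Sun): author_id=NULL, no match -> dropped
  - book 4 (Paper Boats): author_id=NULL, no match -> dropped
  - book 5 (The Blue Door): author_id=1 -> matches King
  - book 6 (Northern Lights): author_id=1 -> matches King
So 2 of 6 rows are dropped.

SQL:
SELECT a.title, b.name AS author
FROM books a
INNER JOIN authors b ON a.author_id = b.id

Result:
title           | author
----------------+-------
Stone Bridges   | Wilson
Hollow Hills    | King  
The Blue Door   | King  
Northern Lights | King  


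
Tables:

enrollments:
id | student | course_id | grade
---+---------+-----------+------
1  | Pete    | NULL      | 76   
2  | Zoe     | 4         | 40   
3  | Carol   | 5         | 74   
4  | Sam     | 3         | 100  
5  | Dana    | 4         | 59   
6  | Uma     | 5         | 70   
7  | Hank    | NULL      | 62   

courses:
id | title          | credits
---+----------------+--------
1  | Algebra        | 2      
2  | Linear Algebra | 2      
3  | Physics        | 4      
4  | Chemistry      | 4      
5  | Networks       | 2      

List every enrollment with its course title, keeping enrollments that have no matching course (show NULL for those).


LEFT JOIN keeps every row from enrollments (the left table); where course_id has no match in courses, the course columns become NULL. Walk through each enrollment:
  - enrollment 1 (Pete): course_id=NULL, no match -> kept with NULL
  - enrollment 2 (Zoe): course_id=4 -> matches Chemistry
  - enrollment 3 (Carol): course_id=5 -> matches Networks
  - enrollment 4 (Sam): course_id=3 -> matches Physics
  - enrollment 5 (Dana): course_id=4 -> matches Chemistry
  - enrollment 6 (Uma): course_id=5 -> matches Networks
  - enrollment 7 (Hank): course_id=NULL, no match -> kept with NULL
All 7 rows appear; 2 have NULL course.

SQL:
SELECT a.student, b.title AS course
FROM enrollments a
LEFT JOIN courses b ON a.course_id = b.id

Result:
student | course   
--------+----------
Pete    | NULL     
Zoe     | Chemistry
Carol   | Networks 
Sam     | Physics  
Dana    | Chemistry
Uma     | Networks 
Hank    | NULL     


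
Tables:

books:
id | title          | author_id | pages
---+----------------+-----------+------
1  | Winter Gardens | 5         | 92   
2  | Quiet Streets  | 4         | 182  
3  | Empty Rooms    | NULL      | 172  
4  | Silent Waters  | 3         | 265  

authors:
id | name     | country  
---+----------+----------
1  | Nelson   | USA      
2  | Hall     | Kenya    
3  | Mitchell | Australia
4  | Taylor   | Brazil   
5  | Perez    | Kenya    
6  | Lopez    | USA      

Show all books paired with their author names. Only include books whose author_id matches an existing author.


INNER JOIN keeps only books rows whose author_id matches an id in authors. Walk through each book:
  - book 1 (Winter Gardens): author_id=5 -> matches Perez
  - book 2 (Quiet Streets): author_id=4 -> matches Taylor
  - book 3 (Empty Rooms): author_id=NULL, no match -> dropped
  - book 4 (Silent Waters): author_id=3 -> matches Mitchell
So 1 of 4 rows is dropped.

SQL:
SELECT a.title, b.name AS author
FROM books a
INNER JOIN authors b ON a.author_id = b.id

Result:
title          | author  
---------------+---------
Winter Gardens | Perez   
Quiet Streets  | Taylor  
Silent Waters  | Mitchell


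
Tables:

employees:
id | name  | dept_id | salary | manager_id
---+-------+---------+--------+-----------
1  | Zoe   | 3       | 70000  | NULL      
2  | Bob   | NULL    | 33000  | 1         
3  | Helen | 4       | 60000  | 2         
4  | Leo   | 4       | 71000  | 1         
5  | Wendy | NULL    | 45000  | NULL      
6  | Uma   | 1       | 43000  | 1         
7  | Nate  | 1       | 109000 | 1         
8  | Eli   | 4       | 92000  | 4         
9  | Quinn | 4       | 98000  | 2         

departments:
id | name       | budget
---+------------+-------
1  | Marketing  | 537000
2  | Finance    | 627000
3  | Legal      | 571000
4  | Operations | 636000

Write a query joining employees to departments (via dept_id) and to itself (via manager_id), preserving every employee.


Two LEFT JOINs from the same base table employees: one to departments via dept_id, one to employees itself via manager_id. Both are LEFT so every employee is preserved.
Match against departments:
  - employee 1 (Zoe): dept_id=3 -> matches Legal
  - employee 2 (Bob): dept_id=NULL, no match -> kept with NULL
  - employee 3 (Helen): dept_id=4 -> matches Operations
  - employee 4 (Leo): dept_id=4 -> matches Operations
  - employee 5 (Wendy): dept_id=NULL, no match -> kept with NULL
  - employee 6 (Uma): dept_id=1 -> matches Marketing
  - employee 7 (Nate): dept_id=1 -> matches Marketing
  - employee 8 (Eli): dept_id=4 -> matches Operations
  - employee 9 (Quinn): dept_id=4 -> matches Operations
Match against employees (self):
  - employee 1 (Zoe): manager_id=NULL -> NULL
  - employee 2 (Bob): manager_id=1 -> Zoe
  - employee 3 (Helen): manager_id=2 -> Bob
  - employee 4 (Leo): manager_id=1 -> Zoe
  - employee 5 (Wendy): manager_id=NULL -> NULL
  - employee 6 (Uma): manager_id=1 -> Zoe
  - employee 7 (Nate): manager_id=1 -> Zoe
  - employee 8 (Eli): manager_id=4 -> Leo
  - employee 9 (Quinn): manager_id=2 -> Bob

SQL:
SELECT a.name, b.name AS department, c.name AS manager
FROM employees a
LEFT JOIN departments b ON a.dept_id = b.id
LEFT JOIN employees c ON a.manager_id = c.id

Result:
name  | department | manager
------+------------+--------
Zoe   | Legal      | NULL   
Bob   | NULL       | Zoe    
Helen | Operations | Bob    
Leo   | Operations | Zoe    
Wendy | NULL       | NULL   
Uma   | Marketing  | Zoe    
Nate  | Marketing  | Zoe    
Eli   | Operations | Leo    
Quinn | Operations | Bob    


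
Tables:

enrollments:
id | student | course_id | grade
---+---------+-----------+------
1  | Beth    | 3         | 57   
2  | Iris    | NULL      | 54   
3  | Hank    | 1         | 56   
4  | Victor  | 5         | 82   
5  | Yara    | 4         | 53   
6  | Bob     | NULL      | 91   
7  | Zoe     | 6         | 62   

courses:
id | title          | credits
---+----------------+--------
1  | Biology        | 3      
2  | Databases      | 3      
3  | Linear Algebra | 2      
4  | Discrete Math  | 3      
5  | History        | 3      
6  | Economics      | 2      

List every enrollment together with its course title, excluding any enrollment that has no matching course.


INNER JOIN keeps only enrollments rows whose course_id matches an id in courses. Walk through each enrollment:
  - enrollment 1 (Beth): course_id=3 -> matches Linear Algebra
  - enrollment 2 (Iris): course_id=NULL, no match -> dropped
  - enrollment 3 (Hank): course_id=1 -> matches Biology
  - enrollment 4 (Victor): course_id=5 -> matches History
  - enrollment 5 (Yara): course_id=4 -> matches Discrete Math
  - enrollment 6 (Bob): course_id=NULL, no match -> dropped
  - enrollment 7 (Zoe): course_id=6 -> matches Economics
So 2 of 7 rows are dropped.

SQL:
SELECT a.student, b.title AS course
FROM enrollments a
INNER JOIN courses b ON a.course_id = b.id

Result:
student | course        
--------+---------------
Beth    | Linear Algebra
Hank    | Biology       
Victor  | History       
Yara    | Discrete Math 
Zoe     | Economics     


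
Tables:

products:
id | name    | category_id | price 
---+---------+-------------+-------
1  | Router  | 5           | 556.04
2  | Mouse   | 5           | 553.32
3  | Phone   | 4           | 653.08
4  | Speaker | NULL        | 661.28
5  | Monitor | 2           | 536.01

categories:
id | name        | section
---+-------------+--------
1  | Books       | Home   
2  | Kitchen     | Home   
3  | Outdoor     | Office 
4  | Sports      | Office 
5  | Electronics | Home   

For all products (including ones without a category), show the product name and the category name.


LEFT JOIN keeps every row from products (the left table); where category_id has no match in categories, the category columns become NULL. Walk through each product:
  - product 1 (Router): category_id=5 -> matches Electronics
  - product 2 (Mouse): category_id=5 -> matches Electronics
  - product 3 (Phone): category_id=4 -> matches Sports
  - product 4 (Speaker): category_id=NULL, no match -> kept with NULL
  - product 5 (Monitor): category_id=2 -> matches Kitchen
All 5 rows appear; 1 has NULL category.

SQL:
SELECT a.name, b.name AS category
FROM products a
LEFT JOIN categories b ON a.category_id = b.id

Result:
name    | category   
--------+------------
Router  | Electronics
Mouse   | Electronics
Phone   | Sports     
Speaker | NULL       
Monitor | Kitchen    


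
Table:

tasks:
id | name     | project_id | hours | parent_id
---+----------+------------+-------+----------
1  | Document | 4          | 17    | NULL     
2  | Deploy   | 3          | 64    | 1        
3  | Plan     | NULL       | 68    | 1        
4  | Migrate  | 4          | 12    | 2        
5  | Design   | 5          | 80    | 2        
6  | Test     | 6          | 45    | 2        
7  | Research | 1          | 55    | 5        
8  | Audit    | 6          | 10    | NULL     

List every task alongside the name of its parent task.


This is a self-join: tasks is joined to a second copy of itself, matching each row's parent_id to another row's id. Use LEFT JOIN so rows with parent_id=NULL are kept.
  - task 1 (Document): parent_id=NULL -> NULL
  - task 2 (Deploy): parent_id=1 -> Document
  - task 3 (Plan): parent_id=1 -> Document
  - task 4 (Migrate): parent_id=2 -> Deploy
  - task 5 (Design): parent_id=2 -> Deploy
  - task 6 (Test): parent_id=2 -> Deploy
  - task 7 (Research): parent_id=5 -> Design
  - task 8 (Audit): parent_id=NULL -> NULL

SQL:
SELECT a.name AS item, b.name AS parent
FROM tasks a
LEFT JOIN tasks b ON a.parent_id = b.id

Result:
item     | parent  
---------+---------
Document | NULL    
Deploy   | Document
Plan     | Document
Migrate  | Deploy  
Design   | Deploy  
Test     | Deploy  
Research | Design  
Audit    | NULL    


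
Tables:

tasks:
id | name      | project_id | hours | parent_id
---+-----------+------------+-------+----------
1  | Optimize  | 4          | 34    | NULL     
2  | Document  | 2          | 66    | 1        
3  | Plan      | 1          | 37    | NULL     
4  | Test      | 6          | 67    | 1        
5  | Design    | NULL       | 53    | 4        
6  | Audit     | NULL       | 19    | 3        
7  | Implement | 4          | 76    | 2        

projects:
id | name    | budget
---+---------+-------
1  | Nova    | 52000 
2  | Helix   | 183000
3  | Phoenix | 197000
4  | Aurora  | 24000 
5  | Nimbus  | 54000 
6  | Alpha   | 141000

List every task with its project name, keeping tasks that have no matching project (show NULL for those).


LEFT JOIN keeps every row from tasks (the left table); where project_id has no match in projects, the project columns become NULL. Walk through each task:
  - task 1 (Optimize): project_id=4 -> matches Aurora
  - task 2 (Document): project_id=2 -> matches Helix
  - task 3 (Plan): project_id=1 -> matches Nova
  - task 4 (Test): project_id=6 -> matches Alpha
  - task 5 (Design): project_id=NULL, no match -> kept with NULL
  - task 6 (Audit): project_id=NULL, no match -> kept with NULL
  - task 7 (Implement): project_id=4 -> matches Aurora
All 7 rows appear; 2 have NULL project.

SQL:
SELECT a.name, b.name AS project
FROM tasks a
LEFT JOIN projects b ON a.project_id = b.id

Result:
name      | project
----------+--------
Optimize  | Aurora 
Document  | Helix  
Plan      | Nova   
Test      | Alpha  
Design    | NULL   
Audit     | NULL   
Implement | Aurora 


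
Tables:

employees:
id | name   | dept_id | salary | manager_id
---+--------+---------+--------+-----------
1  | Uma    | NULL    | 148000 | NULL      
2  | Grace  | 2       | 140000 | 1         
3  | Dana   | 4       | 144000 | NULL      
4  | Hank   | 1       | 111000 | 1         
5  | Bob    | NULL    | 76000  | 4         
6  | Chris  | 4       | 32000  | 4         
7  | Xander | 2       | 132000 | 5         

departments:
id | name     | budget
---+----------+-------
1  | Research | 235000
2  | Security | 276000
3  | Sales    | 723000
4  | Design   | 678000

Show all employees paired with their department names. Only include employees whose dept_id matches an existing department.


INNER JOIN keeps only employees rows whose dept_id matches an id in departments. Walk through each employee:
  - employee 1 (Uma): dept_id=NULL, no match -> dropped
  - employee 2 (Grace): dept_id=2 -> matches Security
  - employee 3 (Dana): dept_id=4 -> matches Design
  - employee 4 (Hank): dept_id=1 -> matches Research
  - employee 5 (Bob): dept_id=NULL, no match -> dropped
  - employee 6 (Chris): dept_id=4 -> matches Design
  - employee 7 (Xander): dept_id=2 -> matches Security
So 2 of 7 rows are dropped.

SQL:
SELECT a.name, b.name AS department
FROM employees a
INNER JOIN departments b ON a.dept_id = b.id

Result:
name   | department
-------+-----------
Grace  | Security  
Dana   | Design    
Hank   | Research  
Chris  | Design    
Xander | Security  


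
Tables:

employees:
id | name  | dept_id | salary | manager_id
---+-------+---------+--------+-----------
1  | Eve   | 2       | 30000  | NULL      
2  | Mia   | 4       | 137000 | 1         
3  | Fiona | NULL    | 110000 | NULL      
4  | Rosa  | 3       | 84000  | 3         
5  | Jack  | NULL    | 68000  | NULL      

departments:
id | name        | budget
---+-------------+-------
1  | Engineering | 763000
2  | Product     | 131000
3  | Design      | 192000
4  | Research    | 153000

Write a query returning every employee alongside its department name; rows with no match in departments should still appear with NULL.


LEFT JOIN keeps every row from employees (the left table); where dept_id has no match in departments, the department columns become NULL. Walk through each employee:
  - employee 1 (Eve): dept_id=2 -> matches Product
  - employee 2 (Mia): dept_id=4 -> matches Research
  - employee 3 (Fiona): dept_id=NULL, no match -> kept with NULL
  - employee 4 (Rosa): dept_id=3 -> matches Design
  - employee 5 (Jack): dept_id=NULL, no match -> kept with NULL
All 5 rows appear; 2 have NULL department.

SQL:
SELECT a.name, b.name AS department
FROM employees a
LEFT JOIN departments b ON a.dept_id = b.id

Result:
name  | department
------+-----------
Eve   | Product   
Mia   | Research  
Fiona | NULL      
Rosa  | Design    
Jack  | NULL      


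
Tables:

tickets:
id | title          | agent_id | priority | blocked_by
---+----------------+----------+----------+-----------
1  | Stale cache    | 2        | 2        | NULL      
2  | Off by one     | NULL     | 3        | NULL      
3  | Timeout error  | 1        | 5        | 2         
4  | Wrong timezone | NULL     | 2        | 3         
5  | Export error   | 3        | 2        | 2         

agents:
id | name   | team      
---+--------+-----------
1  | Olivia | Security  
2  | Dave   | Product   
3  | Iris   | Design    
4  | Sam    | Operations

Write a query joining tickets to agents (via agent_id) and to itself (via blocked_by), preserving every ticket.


Two LEFT JOINs from the same base table tickets: one to agents via agent_id, one to tickets itself via blocked_by. Both are LEFT so every ticket is preserved.
Match against agents:
  - ticket 1 (Stale cache): agent_id=2 -> matches Dave
  - ticket 2 (Off by one): agent_id=NULL, no match -> kept with NULL
  - ticket 3 (Timeout error): agent_id=1 -> matches Olivia
  - ticket 4 (Wrong timezone): agent_id=NULL, no match -> kept with NULL
  - ticket 5 (Export error): agent_id=3 -> matches Iris
Match against tickets (self):
  - ticket 1 (Stale cache): blocked_by=NULL -> NULL
  - ticket 2 (Off by one): blocked_by=NULL -> NULL
  - ticket 3 (Timeout error): blocked_by=2 -> Off by one
  - ticket 4 (Wrong timezone): blocked_by=3 -> Timeout error
  - ticket 5 (Export error): blocked_by=2 -> Off by one

SQL:
SELECT a.title, b.name AS agent, c.title AS blocked_by
FROM tickets a
LEFT JOIN agents b ON a.agent_id = b.id
LEFT JOIN tickets c ON a.blocked_by = c.id

Result:
title          | agent  | blocked_by   
---------------+--------+--------------
Stale cache    | Dave   | NULL         
Off by one     | NULL   | NULL         
Timeout error  | Olivia | Off by one   
Wrong timezone | NULL   | Timeout error
Export error   | Iris   | Off by one   


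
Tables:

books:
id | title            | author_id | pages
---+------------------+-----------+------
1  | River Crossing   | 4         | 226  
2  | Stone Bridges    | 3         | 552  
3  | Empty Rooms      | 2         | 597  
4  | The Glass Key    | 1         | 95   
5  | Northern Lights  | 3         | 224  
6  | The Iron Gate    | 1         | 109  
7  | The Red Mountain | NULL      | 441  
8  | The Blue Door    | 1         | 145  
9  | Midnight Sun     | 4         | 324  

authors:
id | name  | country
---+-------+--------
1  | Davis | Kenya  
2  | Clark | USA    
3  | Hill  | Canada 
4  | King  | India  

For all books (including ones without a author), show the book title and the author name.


LEFT JOIN keeps every row from books (the left table); where author_id has no match in authors, the author columns become NULL. Walk through each book:
  - book 1 (River Crossing): author_id=4 -> matches King
  - book 2 (Stone Bridges): author_id=3 -> matches Hill
  - book 3 (Empty Rooms): author_id=2 -> matches Clark
  - book 4 (The Glass Key): author_id=1 -> matches Davis
  - book 5 (Northern Lights): author_id=3 -> matches Hill
  - book 6 (The Iron Gate): author_id=1 -> matches Davis
  - book 7 (The Red Mountain): author_id=NULL, no match -> kept with NULL
  - book 8 (The Blue Door): author_id=1 -> matches Davis
  - book 9 (Midnight Sun): author_id=4 -> matches King
All 9 rows appear; 1 has NULL author.

SQL:
SELECT a.title, b.name AS author
FROM books a
LEFT JOIN authors b ON a.author_id = b.id

Result:
title            | author
-----------------+-------
River Crossing   | King  
Stone Bridges    | Hill  
Empty Rooms      | Clark 
The Glass Key    | Davis 
Northern Lights  | Hill  
The Iron Gate    | Davis 
The Red Mountain | NULL  
The Blue Door    | Davis 
Midnight Sun     | King  


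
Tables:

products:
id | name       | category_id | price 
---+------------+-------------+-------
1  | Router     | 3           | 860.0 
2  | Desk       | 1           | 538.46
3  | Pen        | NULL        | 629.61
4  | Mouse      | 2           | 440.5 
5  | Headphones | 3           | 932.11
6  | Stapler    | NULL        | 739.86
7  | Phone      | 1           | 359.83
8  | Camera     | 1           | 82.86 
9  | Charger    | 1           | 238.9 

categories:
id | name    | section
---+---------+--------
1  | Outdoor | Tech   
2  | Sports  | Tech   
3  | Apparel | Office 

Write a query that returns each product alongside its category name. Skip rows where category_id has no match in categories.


INNER JOIN keeps only products rows whose category_id matches an id in categories. Walk through each product:
  - product 1 (Router): category_id=3 -> matches Apparel
  - product 2 (Desk): category_id=1 -> matches Outdoor
  - product 3 (Pen): category_id=NULL, no match -> dropped
  - product 4 (Mouse): category_id=2 -> matches Sports
  - product 5 (Headphones): category_id=3 -> matches Apparel
  - product 6 (Stapler): category_id=NULL, no match -> dropped
  - product 7 (Phone): category_id=1 -> matches Outdoor
  - product 8 (Camera): category_id=1 -> matches Outdoor
  - product 9 (Charger): category_id=1 -> matches Outdoor
So 2 of 9 rows are dropped.

SQL:
SELECT a.name, b.name AS category
FROM products a
INNER JOIN categories b ON a.category_id = b.id

Result:
name       | category
-----------+---------
Router     | Apparel 
Desk       | Outdoor 
Mouse      | Sports  
Headphones | Apparel 
Phone      | Outdoor 
Camera     | Outdoor 
Charger    | Outdoor 


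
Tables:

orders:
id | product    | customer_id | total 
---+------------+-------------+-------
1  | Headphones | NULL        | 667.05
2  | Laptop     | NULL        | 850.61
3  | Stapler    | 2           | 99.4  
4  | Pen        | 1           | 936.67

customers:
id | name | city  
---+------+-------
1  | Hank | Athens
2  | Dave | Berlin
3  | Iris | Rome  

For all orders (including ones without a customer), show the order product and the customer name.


LEFT JOIN keeps every row from orders (the left table); where customer_id has no match in customers, the customer columns become NULL. Walk through each order:
  - order 1 (Headphones): customer_id=NULL, no match -> kept with NULL
  - order 2 (Laptop): customer_id=NULL, no match -> kept with NULL
  - order 3 (Stapler): customer_id=2 -> matches Dave
  - order 4 (Pen): customer_id=1 -> matches Hank
All 4 rows appear; 2 have NULL customer.

SQL:
SELECT a.product, b.name AS customer
FROM orders a
LEFT JOIN customers b ON a.customer_id = b.id

Result:
product    | customer
-----------+---------
Headphones | NULL    
Laptop     | NULL    
Stapler    | Dave    
Pen        | Hank    


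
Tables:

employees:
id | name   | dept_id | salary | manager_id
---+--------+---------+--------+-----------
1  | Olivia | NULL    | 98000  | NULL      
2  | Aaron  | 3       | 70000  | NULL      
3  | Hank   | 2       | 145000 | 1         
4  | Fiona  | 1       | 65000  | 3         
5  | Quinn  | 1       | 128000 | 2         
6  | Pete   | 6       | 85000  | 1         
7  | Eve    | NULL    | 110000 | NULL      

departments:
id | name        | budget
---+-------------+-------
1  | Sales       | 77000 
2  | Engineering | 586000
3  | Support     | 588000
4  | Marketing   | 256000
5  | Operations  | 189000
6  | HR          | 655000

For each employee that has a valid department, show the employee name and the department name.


INNER JOIN keeps only employees rows whose dept_id matches an id in departments. Walk through each employee:
  - employee 1 (Olivia): dept_id=NULL, no match -> dropped
  - employee 2 (Aaron): dept_id=3 -> matches Support
  - employee 3 (Hank): dept_id=2 -> matches Engineering
  - employee 4 (Fiona): dept_id=1 -> matches Sales
  - employee 5 (Quinn): dept_id=1 -> matches Sales
  - employee 6 (Pete): dept_id=6 -> matches HR
  - employee 7 (Eve): dept_id=NULL, no match -> dropped
So 2 of 7 rows are dropped.

SQL:
SELECT a.name, b.name AS department
FROM employees a
INNER JOIN departments b ON a.dept_id = b.id

Result:
name  | department 
------+------------
Aaron | Support    
Hank  | Engineering
Fiona | Sales      
Quinn | Sales      
Pete  | HR         


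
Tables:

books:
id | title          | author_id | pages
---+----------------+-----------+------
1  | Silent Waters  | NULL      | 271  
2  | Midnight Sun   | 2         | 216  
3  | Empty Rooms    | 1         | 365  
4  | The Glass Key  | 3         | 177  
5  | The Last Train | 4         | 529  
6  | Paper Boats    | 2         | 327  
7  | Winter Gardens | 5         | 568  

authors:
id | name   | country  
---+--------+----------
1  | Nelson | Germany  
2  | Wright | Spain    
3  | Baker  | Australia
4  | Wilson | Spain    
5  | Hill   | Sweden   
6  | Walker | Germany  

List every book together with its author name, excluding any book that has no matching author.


INNER JOIN keeps only books rows whose author_id matches an id in authors. Walk through each book:
  - book 1 (Silent Waters): author_id=NULL, no match -> dropped
  - book 2 (Midnight Sun): author_id=2 -> matches Wright
  - book 3 (Empty Rooms): author_id=1 -> matches Nelson
  - book 4 (The Glass Key): author_id=3 -> matches Baker
  - book 5 (The Last Train): author_id=4 -> matches Wilson
  - book 6 (Paper Boats): author_id=2 -> matches Wright
  - book 7 (Winter Gardens): author_id=5 -> matches Hill
So 1 of 7 rows is dropped.

SQL:
SELECT a.title, b.name AS author
FROM books a
INNER JOIN authors b ON a.author_id = b.id

Result:
title          | author
---------------+-------
Midnight Sun   | Wright
Empty Rooms    | Nelson
The Glass Key  | Baker 
The Last Train | Wilson
Paper Boats    | Wright
Winter Gardens | Hill  


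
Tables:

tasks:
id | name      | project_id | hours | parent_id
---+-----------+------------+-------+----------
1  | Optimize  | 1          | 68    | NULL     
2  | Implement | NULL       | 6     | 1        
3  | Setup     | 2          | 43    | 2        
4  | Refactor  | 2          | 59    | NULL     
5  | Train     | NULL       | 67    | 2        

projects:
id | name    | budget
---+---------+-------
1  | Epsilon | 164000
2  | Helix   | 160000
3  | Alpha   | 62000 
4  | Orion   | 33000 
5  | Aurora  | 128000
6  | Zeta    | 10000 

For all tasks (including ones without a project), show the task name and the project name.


LEFT JOIN keeps every row from tasks (the left table); where project_id has no match in projects, the project columns become NULL. Walk through each task:
  - task 1 (Optimize): project_id=1 -> matches Epsilon
  - task 2 (Implement): project_id=NULL, no match -> kept with NULL
  - task 3 (Setup): project_id=2 -> matches Helix
  - task 4 (Refactor): project_id=2 -> matches Helix
  - task 5 (Train): project_id=NULL, no match -> kept with NULL
All 5 rows appear; 2 have NULL project.

SQL:
SELECT a.name, b.name AS project
FROM tasks a
LEFT JOIN projects b ON a.project_id = b.id

Result:
name      | project
----------+--------
Optimize  | Epsilon
Implement | NULL   
Setup     | Helix  
Refactor  | Helix  
Train     | NULL   


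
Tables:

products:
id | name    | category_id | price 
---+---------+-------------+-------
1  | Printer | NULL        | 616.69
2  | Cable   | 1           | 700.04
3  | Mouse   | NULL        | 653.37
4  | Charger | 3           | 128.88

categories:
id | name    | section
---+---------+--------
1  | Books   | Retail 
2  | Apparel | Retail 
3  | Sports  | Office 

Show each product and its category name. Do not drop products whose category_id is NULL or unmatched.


LEFT JOIN keeps every row from products (the left table); where category_id has no match in categories, the category columns become NULL. Walk through each product:
  - product 1 (Printer): category_id=NULL, no match -> kept with NULL
  - product 2 (Cable): category_id=1 -> matches Books
  - product 3 (Mouse): category_id=NULL, no match -> kept with NULL
  - product 4 (Charger): category_id=3 -> matches Sports
All 4 rows appear; 2 have NULL category.

SQL:
SELECT a.name, b.name AS category
FROM products a
LEFT JOIN categories b ON a.category_id = b.id

Result:
name    | category
--------+---------
Printer | NULL    
Cable   | Books   
Mouse   | NULL    
Charger | Sports  


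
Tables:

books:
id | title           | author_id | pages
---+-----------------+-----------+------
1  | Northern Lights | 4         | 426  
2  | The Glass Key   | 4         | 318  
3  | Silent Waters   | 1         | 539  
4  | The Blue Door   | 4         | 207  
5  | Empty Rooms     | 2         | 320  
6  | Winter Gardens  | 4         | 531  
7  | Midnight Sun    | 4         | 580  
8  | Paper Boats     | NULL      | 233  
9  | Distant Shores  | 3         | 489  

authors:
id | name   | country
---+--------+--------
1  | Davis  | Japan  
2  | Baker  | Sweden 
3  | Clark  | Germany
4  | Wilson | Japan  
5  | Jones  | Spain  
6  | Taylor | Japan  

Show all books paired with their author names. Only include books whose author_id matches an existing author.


INNER JOIN keeps only books rows whose author_id matches an id in authors. Walk through each book:
  - book 1 (Northern Lights): author_id=4 -> matches Wilson
  - book 2 (The Glass Key): author_id=4 -> matches Wilson
  - book 3 (Silent Waters): author_id=1 -> matches Davis
  - book 4 (The Blue Door): author_id=4 -> matches Wilson
  - book 5 (Empty Rooms): author_id=2 -> matches Baker
  - book 6 (Winter Gardens): author_id=4 -> matches Wilson
  - book 7 (Midnight Sun): author_id=4 -> matches Wilson
  - book 8 (Paper Boats): author_id=NULL, no match -> dropped
  - book 9 (Distant Shores): author_id=3 -> matches Clark
So 1 of 9 rows is dropped.

SQL:
SELECT a.title, b.name AS author
FROM books a
INNER JOIN authors b ON a.author_id = b.id

Result:
title           | author
----------------+-------
Northern Lights | Wilson
The Glass Key   | Wilson
Silent Waters   | Davis 
The Blue Door   | Wilson
Empty Rooms     | Baker 
Winter Gardens  | Wilson
Midnight Sun    | Wilson
Distant Shores  | Clark 


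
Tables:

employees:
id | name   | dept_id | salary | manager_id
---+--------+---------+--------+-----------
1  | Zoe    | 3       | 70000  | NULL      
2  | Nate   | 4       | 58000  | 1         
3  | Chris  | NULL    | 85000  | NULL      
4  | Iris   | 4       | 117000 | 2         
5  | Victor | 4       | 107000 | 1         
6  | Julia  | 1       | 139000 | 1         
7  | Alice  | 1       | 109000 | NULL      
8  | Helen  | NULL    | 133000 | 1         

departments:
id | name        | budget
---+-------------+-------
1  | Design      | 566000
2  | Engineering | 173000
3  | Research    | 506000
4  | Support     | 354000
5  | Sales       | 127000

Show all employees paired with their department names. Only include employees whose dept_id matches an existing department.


INNER JOIN keeps only employees rows whose dept_id matches an id in departments. Walk through each employee:
  - employee 1 (Zoe): dept_id=3 -> matches Research
  - employee 2 (Nate): dept_id=4 -> matches Support
  - employee 3 (Chris): dept_id=NULL, no match -> dropped
  - employee 4 (Iris): dept_id=4 -> matches Support
  - employee 5 (Victor): dept_id=4 -> matches Support
  - employee 6 (Julia): dept_id=1 -> matches Design
  - employee 7 (Alice): dept_id=1 -> matches Design
  - employee 8 (Helen): dept_id=NULL, no match -> dropped
So 2 of 8 rows are dropped.

SQL:
SELECT a.name, b.name AS department
FROM employees a
INNER JOIN departments b ON a.dept_id = b.id

Result:
name   | department
-------+-----------
Zoe    | Research  
Nate   | Support   
Iris   | Support   
Victor | Support   
Julia  | Design    
Alice  | Design    


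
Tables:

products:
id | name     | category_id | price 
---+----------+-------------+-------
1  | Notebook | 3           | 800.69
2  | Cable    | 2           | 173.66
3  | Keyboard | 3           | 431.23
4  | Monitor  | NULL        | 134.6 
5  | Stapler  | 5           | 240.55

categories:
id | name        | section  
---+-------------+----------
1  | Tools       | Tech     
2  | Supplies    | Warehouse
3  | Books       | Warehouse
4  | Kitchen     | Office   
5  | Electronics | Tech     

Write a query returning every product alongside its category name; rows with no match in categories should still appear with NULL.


LEFT JOIN keeps every row from products (the left table); where category_id has no match in categories, the category columns become NULL. Walk through each product:
  - product 1 (Notebook): category_id=3 -> matches Books
  - product 2 (Cable): category_id=2 -> matches Supplies
  - product 3 (Keyboard): category_id=3 -> matches Books
  - product 4 (Monitor): category_id=NULL, no match -> kept with NULL
  - product 5 (Stapler): category_id=5 -> matches Electronics
All 5 rows appear; 1 has NULL category.

SQL:
SELECT a.name, b.name AS category
FROM products a
LEFT JOIN categories b ON a.category_id = b.id

Result:
name     | category   
---------+------------
Notebook | Books      
Cable    | Supplies   
Keyboard | Books      
Monitor  | NULL       
Stapler  | Electronics
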